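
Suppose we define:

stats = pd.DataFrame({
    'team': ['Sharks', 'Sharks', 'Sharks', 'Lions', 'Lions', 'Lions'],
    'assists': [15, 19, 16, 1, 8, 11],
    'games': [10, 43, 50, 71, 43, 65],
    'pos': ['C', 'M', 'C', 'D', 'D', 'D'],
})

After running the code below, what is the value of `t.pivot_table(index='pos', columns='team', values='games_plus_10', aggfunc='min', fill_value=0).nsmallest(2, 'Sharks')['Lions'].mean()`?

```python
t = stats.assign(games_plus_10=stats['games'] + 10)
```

26.5

add column games_plus_10 = stats['games'] + 10:
     team  assists  games pos  games_plus_10
0  Sharks       15     10   C             20
1  Sharks       19     43   M             53
2  Sharks       16     50   C             60
3   Lions        1     71   D             81
4   Lions        8     43   D             53
5   Lions       11     65   D             75
pivot: rows=pos, cols=team, min(games_plus_10):
team  Lions  Sharks
pos                
C         0      20
D        53       0
M         0      53
take 2 rows with smallest Sharks:
team  Lions  Sharks
pos                
D        53       0
C         0      20
Taking the mean of column 'Lions' gives 26.5.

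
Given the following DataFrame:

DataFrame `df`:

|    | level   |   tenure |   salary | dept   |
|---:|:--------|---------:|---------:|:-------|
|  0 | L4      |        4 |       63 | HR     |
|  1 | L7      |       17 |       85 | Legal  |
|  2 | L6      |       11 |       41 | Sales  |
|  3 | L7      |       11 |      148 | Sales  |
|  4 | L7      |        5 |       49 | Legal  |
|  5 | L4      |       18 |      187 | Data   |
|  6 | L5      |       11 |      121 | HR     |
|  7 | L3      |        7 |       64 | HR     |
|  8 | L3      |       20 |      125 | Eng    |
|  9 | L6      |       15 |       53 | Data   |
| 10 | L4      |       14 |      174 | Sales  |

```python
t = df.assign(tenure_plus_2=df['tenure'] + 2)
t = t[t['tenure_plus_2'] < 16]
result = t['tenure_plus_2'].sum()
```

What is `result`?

add column tenure_plus_2 = df['tenure'] + 2:
   level  tenure  salary   dept  tenure_plus_2
0     L4       4      63     HR              6
1     L7      17      85  Legal             19
2     L6      11      41  Sales             13
3     L7      11     148  Sales             13
4     L7       5      49  Legal              7
5     L4      18     187   Data             20
6     L5      11     121     HR             13
7     L3       7      64     HR              9
8     L3      20     125    Eng             22
9     L6      15      53   Data             17
10    L4      14     174  Sales             16
filter rows where tenure_plus_2 < 16:
  level  tenure  salary   dept  tenure_plus_2
0    L4       4      63     HR              6
2    L6      11      41  Sales             13
3    L7      11     148  Sales             13
4    L7       5      49  Legal              7
6    L5      11     121     HR             13
7    L3       7      64     HR              9

61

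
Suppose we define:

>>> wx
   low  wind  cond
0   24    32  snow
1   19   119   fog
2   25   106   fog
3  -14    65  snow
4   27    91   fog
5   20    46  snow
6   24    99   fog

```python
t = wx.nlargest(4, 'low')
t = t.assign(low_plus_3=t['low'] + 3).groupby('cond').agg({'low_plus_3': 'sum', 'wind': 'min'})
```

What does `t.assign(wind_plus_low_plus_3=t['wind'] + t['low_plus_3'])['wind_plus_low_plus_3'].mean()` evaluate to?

117.5

take 4 rows with largest low:
   low  wind  cond
4   27    91   fog
2   25   106   fog
0   24    32  snow
6   24    99   fog
add column low_plus_3 = t['low'] + 3:
   low  wind  cond  low_plus_3
4   27    91   fog          30
2   25   106   fog          28
0   24    32  snow          27
6   24    99   fog          27
group by cond: sum(low_plus_3), min(wind):
      low_plus_3  wind
cond                  
fog           85    91
snow          27    32
add column wind_plus_low_plus_3 = t['wind'] + t['low_plus_3']:
      low_plus_3  wind  wind_plus_low_plus_3
cond                                        
fog           85    91                   176
snow          27    32                    59
The mean of column 'wind_plus_low_plus_3' is 117.5.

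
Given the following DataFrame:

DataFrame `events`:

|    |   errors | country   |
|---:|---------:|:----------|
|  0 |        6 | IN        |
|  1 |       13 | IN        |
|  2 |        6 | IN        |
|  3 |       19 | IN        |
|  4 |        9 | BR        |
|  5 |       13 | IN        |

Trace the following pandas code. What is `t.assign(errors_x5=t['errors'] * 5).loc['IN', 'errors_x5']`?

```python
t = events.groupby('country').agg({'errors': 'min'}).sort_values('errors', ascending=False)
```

group by country, min of errors:
         errors
country        
BR            9
IN            6
sort by errors descending:
         errors
country        
BR            9
IN            6
add column errors_x5 = t['errors'] * 5:
         errors  errors_x5
country                   
BR            9         45
IN            6         30
Reading off the value at row 'IN', column 'errors_x5', we get 30.

30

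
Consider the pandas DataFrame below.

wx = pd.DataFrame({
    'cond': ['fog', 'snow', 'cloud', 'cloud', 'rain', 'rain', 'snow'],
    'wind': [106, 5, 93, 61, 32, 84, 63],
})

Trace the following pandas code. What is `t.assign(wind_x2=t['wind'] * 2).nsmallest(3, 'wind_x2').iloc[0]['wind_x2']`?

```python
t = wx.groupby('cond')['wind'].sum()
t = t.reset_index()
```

group by cond, sum of wind:
cond
cloud    154
fog      106
rain     116
snow      68
Name: wind, dtype: int64
reset_index():
    cond  wind
0  cloud   154
1    fog   106
2   rain   116
3   snow    68
add column wind_x2 = t['wind'] * 2:
    cond  wind  wind_x2
0  cloud   154      308
1    fog   106      212
2   rain   116      232
3   snow    68      136
take 3 rows with smallest wind_x2:
   cond  wind  wind_x2
3  snow    68      136
1   fog   106      212
2  rain   116      232

136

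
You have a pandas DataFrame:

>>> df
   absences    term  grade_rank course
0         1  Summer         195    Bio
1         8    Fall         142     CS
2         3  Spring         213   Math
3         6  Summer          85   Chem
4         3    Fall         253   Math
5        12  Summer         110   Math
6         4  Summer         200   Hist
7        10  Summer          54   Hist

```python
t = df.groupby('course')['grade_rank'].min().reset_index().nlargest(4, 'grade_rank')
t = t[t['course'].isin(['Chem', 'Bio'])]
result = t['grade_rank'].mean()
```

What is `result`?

140.0

group by course, min of grade_rank:
course
Bio     195
CS      142
Chem     85
Hist     54
Math    110
Name: grade_rank, dtype: int64
reset_index():
  course  grade_rank
0    Bio         195
1     CS         142
2   Chem          85
3   Hist          54
4   Math         110
take 4 rows with largest grade_rank:
  course  grade_rank
0    Bio         195
1     CS         142
4   Math         110
2   Chem          85
filter rows where course in ['Chem', 'Bio']:
  course  grade_rank
0    Bio         195
2   Chem          85
Finally, mean of column 'grade_rank' = 140.0.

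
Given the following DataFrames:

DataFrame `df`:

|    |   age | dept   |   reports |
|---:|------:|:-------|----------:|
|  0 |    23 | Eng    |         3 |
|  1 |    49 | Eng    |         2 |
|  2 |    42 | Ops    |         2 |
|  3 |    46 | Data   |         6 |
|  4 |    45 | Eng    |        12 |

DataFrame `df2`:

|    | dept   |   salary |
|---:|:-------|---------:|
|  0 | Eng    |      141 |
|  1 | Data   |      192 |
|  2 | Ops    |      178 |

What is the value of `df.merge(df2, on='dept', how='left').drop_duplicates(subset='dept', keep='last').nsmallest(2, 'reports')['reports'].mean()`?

merge on 'dept' (how='left') → 5 rows:
   age  dept  reports  salary
0   23   Eng        3     141
1   49   Eng        2     141
2   42   Ops        2     178
3   46  Data        6     192
4   45   Eng       12     141
drop duplicate dept (keep=last):
   age  dept  reports  salary
2   42   Ops        2     178
3   46  Data        6     192
4   45   Eng       12     141
take 2 rows with smallest reports:
   age  dept  reports  salary
2   42   Ops        2     178
3   46  Data        6     192

4.0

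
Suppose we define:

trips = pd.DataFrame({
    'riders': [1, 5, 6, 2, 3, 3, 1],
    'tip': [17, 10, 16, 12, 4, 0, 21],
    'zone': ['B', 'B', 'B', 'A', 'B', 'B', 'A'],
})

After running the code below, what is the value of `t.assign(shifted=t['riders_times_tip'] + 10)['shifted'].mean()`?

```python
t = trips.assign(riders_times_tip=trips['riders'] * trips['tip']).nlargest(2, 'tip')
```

add column riders_times_tip = trips['riders'] * trips['tip']:
   riders  tip zone  riders_times_tip
0       1   17    B                17
1       5   10    B                50
2       6   16    B                96
3       2   12    A                24
4       3    4    B                12
5       3    0    B                 0
6       1   21    A                21
take 2 rows with largest tip:
   riders  tip zone  riders_times_tip
6       1   21    A                21
0       1   17    B                17
add column shifted = t['riders_times_tip'] + 10:
   riders  tip zone  riders_times_tip  shifted
6       1   21    A                21       31
0       1   17    B                17       27
Then the mean of column 'shifted': 29.0

29.0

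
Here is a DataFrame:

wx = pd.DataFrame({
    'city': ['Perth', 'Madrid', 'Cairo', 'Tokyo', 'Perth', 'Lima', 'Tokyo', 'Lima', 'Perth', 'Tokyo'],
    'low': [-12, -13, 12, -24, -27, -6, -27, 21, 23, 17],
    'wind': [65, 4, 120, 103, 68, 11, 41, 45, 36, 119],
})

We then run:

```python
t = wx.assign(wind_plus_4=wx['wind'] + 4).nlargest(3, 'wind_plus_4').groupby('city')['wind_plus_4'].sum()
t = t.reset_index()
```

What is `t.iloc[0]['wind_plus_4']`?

124

add column wind_plus_4 = wx['wind'] + 4:
     city  low  wind  wind_plus_4
0   Perth  -12    65           69
1  Madrid  -13     4            8
2   Cairo   12   120          124
3   Tokyo  -24   103          107
4   Perth  -27    68           72
5    Lima   -6    11           15
6   Tokyo  -27    41           45
7    Lima   21    45           49
8   Perth   23    36           40
9   Tokyo   17   119          123
take 3 rows with largest wind_plus_4:
    city  low  wind  wind_plus_4
2  Cairo   12   120          124
9  Tokyo   17   119          123
3  Tokyo  -24   103          107
group by city, sum of wind_plus_4:
city
Cairo    124
Tokyo    230
Name: wind_plus_4, dtype: int64
reset_index():
    city  wind_plus_4
0  Cairo          124
1  Tokyo          230
The value at position 0, column 'wind_plus_4' is 124.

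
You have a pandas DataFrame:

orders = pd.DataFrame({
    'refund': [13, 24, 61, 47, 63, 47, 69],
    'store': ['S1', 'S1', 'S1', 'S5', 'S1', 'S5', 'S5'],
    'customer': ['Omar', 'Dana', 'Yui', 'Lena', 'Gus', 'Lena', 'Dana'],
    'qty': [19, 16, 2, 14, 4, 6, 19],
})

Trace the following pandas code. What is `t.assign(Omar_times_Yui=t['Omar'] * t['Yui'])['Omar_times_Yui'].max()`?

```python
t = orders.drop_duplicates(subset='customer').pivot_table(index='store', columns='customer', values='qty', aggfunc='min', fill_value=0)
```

38

drop duplicate customer (keep=first):
   refund store customer  qty
0      13    S1     Omar   19
1      24    S1     Dana   16
2      61    S1      Yui    2
3      47    S5     Lena   14
4      63    S1      Gus    4
pivot: rows=store, cols=customer, min(qty):
customer  Dana  Gus  Lena  Omar  Yui
store                               
S1          16    4     0    19    2
S5           0    0    14     0    0
add column Omar_times_Yui = t['Omar'] * t['Yui']:
customer  Dana  Gus  Lena  Omar  Yui  Omar_times_Yui
store                                               
S1          16    4     0    19    2              38
S5           0    0    14     0    0               0
max of column 'Omar_times_Yui' → 38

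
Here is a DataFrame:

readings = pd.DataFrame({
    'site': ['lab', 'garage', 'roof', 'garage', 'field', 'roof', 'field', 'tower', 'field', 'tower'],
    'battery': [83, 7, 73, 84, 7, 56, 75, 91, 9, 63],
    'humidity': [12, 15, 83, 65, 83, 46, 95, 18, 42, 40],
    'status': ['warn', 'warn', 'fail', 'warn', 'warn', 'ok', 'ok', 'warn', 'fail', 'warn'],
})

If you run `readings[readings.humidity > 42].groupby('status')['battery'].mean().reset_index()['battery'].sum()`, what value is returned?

184.0

filter rows where humidity > 42:
     site  battery  humidity status
2    roof       73        83   fail
3  garage       84        65   warn
4   field        7        83   warn
5    roof       56        46     ok
6   field       75        95     ok
group by status, mean of battery:
status
fail    73.0
ok      65.5
warn    45.5
Name: battery, dtype: float64
reset_index():
  status  battery
0   fail     73.0
1     ok     65.5
2   warn     45.5
The sum of column 'battery' is 184.0.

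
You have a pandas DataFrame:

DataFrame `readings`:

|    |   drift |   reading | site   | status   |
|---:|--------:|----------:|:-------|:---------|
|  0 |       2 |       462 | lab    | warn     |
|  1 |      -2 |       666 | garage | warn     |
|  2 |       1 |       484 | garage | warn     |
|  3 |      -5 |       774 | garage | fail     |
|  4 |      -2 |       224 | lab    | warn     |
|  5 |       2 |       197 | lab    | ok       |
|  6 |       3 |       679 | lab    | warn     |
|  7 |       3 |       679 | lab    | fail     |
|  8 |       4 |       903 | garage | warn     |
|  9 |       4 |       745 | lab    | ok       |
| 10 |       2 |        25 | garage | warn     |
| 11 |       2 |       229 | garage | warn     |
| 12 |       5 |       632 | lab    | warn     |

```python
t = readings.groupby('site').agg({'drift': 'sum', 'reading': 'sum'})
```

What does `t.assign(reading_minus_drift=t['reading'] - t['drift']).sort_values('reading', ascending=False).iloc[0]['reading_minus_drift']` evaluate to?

group by site: sum(drift), sum(reading):
        drift  reading
site                  
garage      2     3081
lab        17     3618
add column reading_minus_drift = t['reading'] - t['drift']:
        drift  reading  reading_minus_drift
site                                       
garage      2     3081                 3079
lab        17     3618                 3601
sort by reading descending:
        drift  reading  reading_minus_drift
site                                       
lab        17     3618                 3601
garage      2     3081                 3079
The value at position 0, column 'reading_minus_drift' is 3601.

3601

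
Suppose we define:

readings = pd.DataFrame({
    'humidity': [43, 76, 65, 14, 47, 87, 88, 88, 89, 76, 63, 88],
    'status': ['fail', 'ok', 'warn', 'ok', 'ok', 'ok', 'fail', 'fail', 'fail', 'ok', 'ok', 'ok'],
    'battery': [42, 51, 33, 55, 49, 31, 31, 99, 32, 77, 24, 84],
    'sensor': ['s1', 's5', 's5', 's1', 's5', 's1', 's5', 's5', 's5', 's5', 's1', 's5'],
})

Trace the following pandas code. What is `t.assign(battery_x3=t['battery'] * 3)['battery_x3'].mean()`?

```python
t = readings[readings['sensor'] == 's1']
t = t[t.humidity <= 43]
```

filter rows where sensor == 's1':
    humidity status  battery sensor
0         43   fail       42     s1
3         14     ok       55     s1
5         87     ok       31     s1
10        63     ok       24     s1
filter rows where humidity <= 43:
   humidity status  battery sensor
0        43   fail       42     s1
3        14     ok       55     s1
add column battery_x3 = t['battery'] * 3:
   humidity status  battery sensor  battery_x3
0        43   fail       42     s1         126
3        14     ok       55     s1         165
Taking the mean of column 'battery_x3' gives 145.5.

145.5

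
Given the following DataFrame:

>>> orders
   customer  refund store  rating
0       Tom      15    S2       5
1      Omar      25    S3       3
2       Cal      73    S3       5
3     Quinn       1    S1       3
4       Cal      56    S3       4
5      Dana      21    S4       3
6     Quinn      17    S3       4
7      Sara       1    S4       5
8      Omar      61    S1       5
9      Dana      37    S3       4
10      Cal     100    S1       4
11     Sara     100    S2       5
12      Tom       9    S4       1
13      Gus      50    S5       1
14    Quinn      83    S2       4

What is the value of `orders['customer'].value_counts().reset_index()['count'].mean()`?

value_counts of customer:
customer
Cal      3
Quinn    3
Tom      2
Omar     2
Dana     2
Sara     2
Gus      1
Name: count, dtype: int64
reset_index():
  customer  count
0      Cal      3
1    Quinn      3
2      Tom      2
3     Omar      2
4     Dana      2
5     Sara      2
6      Gus      1
The mean of column 'count' is 2.14285714286.

2.14285714286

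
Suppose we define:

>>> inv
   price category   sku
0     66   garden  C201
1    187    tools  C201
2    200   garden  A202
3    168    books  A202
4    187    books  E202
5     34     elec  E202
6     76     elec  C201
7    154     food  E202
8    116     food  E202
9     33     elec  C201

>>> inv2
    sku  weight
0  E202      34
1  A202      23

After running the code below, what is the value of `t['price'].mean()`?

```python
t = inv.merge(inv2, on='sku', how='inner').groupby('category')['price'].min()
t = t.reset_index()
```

129.5

merge on 'sku' (how='inner') → 6 rows:
   price category   sku  weight
0    200   garden  A202      23
1    168    books  A202      23
2    187    books  E202      34
3     34     elec  E202      34
4    154     food  E202      34
5    116     food  E202      34
group by category, min of price:
category
books     168
elec       34
food      116
garden    200
Name: price, dtype: int64
reset_index():
  category  price
0    books    168
1     elec     34
2     food    116
3   garden    200
Finally, mean of column 'price' = 129.5.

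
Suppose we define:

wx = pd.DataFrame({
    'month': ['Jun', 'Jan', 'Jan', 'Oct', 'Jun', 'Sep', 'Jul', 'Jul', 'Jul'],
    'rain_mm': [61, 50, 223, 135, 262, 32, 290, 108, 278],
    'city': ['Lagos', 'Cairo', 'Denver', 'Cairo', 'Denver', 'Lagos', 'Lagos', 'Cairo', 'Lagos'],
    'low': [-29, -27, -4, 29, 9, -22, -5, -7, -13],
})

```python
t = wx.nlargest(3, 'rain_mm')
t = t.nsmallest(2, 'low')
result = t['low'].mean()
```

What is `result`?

take 3 rows with largest rain_mm:
  month  rain_mm    city  low
6   Jul      290   Lagos   -5
8   Jul      278   Lagos  -13
4   Jun      262  Denver    9
take 2 rows with smallest low:
  month  rain_mm   city  low
8   Jul      278  Lagos  -13
6   Jul      290  Lagos   -5
mean of column 'low' → -9.0

-9.0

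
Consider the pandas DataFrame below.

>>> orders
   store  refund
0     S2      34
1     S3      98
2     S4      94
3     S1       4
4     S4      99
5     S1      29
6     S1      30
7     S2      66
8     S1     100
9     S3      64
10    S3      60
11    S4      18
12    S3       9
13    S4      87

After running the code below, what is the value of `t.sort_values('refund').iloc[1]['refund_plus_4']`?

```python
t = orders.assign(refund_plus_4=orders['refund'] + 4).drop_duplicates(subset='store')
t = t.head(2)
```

add column refund_plus_4 = orders['refund'] + 4:
   store  refund  refund_plus_4
0     S2      34             38
1     S3      98            102
2     S4      94             98
3     S1       4              8
4     S4      99            103
5     S1      29             33
6     S1      30             34
7     S2      66             70
8     S1     100            104
9     S3      64             68
10    S3      60             64
11    S4      18             22
12    S3       9             13
13    S4      87             91
drop duplicate store (keep=first):
  store  refund  refund_plus_4
0    S2      34             38
1    S3      98            102
2    S4      94             98
3    S1       4              8
take first 2 rows:
  store  refund  refund_plus_4
0    S2      34             38
1    S3      98            102
sort by refund:
  store  refund  refund_plus_4
0    S2      34             38
1    S3      98            102

102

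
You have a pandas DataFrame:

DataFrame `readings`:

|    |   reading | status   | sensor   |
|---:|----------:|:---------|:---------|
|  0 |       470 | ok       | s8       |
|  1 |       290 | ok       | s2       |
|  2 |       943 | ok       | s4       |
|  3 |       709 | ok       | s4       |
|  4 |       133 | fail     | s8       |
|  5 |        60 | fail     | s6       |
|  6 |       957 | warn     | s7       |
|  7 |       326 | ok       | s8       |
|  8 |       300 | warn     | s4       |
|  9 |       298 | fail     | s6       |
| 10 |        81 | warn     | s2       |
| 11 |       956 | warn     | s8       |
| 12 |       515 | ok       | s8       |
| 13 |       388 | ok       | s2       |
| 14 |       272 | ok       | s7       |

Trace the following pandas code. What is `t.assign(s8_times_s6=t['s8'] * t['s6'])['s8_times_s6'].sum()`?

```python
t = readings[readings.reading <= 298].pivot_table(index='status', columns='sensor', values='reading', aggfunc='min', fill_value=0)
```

filter rows where reading <= 298:
    reading status sensor
1       290     ok     s2
4       133   fail     s8
5        60   fail     s6
9       298   fail     s6
10       81   warn     s2
14      272     ok     s7
pivot: rows=status, cols=sensor, min(reading):
sensor   s2  s6   s7   s8
status                   
fail      0  60    0  133
ok      290   0  272    0
warn     81   0    0    0
add column s8_times_s6 = t['s8'] * t['s6']:
sensor   s2  s6   s7   s8  s8_times_s6
status                                
fail      0  60    0  133         7980
ok      290   0  272    0            0
warn     81   0    0    0            0
The sum of column 's8_times_s6' is 7980.

7980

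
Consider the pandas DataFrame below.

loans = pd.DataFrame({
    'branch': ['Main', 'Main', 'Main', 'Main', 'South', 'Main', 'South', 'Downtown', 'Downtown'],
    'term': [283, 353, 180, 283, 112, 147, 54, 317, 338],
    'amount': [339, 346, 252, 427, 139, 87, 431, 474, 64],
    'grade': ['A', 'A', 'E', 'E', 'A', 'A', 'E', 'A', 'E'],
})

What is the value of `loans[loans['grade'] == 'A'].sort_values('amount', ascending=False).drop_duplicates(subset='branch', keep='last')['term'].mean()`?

filter rows where grade == 'A':
     branch  term  amount grade
0      Main   283     339     A
1      Main   353     346     A
4     South   112     139     A
5      Main   147      87     A
7  Downtown   317     474     A
sort by amount descending:
     branch  term  amount grade
7  Downtown   317     474     A
1      Main   353     346     A
0      Main   283     339     A
4     South   112     139     A
5      Main   147      87     A
drop duplicate branch (keep=last):
     branch  term  amount grade
7  Downtown   317     474     A
4     South   112     139     A
5      Main   147      87     A
Finally, mean of column 'term' = 192.0.

192.0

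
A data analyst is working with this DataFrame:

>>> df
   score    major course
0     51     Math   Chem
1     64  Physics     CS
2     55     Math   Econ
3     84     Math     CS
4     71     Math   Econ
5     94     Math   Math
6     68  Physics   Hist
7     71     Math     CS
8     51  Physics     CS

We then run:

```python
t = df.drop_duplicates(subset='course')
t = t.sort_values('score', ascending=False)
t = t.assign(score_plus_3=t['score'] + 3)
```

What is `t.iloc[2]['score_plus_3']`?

67

drop duplicate course (keep=first):
   score    major course
0     51     Math   Chem
1     64  Physics     CS
2     55     Math   Econ
5     94     Math   Math
6     68  Physics   Hist
sort by score descending:
   score    major course
5     94     Math   Math
6     68  Physics   Hist
1     64  Physics     CS
2     55     Math   Econ
0     51     Math   Chem
add column score_plus_3 = t['score'] + 3:
   score    major course  score_plus_3
5     94     Math   Math            97
6     68  Physics   Hist            71
1     64  Physics     CS            67
2     55     Math   Econ            58
0     51     Math   Chem            54
value at position 2, column 'score_plus_3' → 67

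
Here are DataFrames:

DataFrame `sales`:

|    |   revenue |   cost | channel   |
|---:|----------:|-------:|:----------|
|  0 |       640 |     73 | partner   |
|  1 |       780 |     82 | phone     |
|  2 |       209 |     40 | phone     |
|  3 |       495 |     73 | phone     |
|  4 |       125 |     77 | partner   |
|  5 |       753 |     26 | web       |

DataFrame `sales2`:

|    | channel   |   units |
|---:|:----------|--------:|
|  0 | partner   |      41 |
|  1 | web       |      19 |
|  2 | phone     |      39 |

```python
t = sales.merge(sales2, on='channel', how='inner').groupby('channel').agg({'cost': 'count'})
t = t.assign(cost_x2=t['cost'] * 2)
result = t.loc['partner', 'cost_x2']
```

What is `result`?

merge on 'channel' (how='inner') → 6 rows:
   revenue  cost  channel  units
0      640    73  partner     41
1      780    82    phone     39
2      209    40    phone     39
3      495    73    phone     39
4      125    77  partner     41
5      753    26      web     19
group by channel, count of cost:
         cost
channel      
partner     2
phone       3
web         1
add column cost_x2 = t['cost'] * 2:
         cost  cost_x2
channel               
partner     2        4
phone       3        6
web         1        2
So loc['partner', 'cost_x2'] = 4.

4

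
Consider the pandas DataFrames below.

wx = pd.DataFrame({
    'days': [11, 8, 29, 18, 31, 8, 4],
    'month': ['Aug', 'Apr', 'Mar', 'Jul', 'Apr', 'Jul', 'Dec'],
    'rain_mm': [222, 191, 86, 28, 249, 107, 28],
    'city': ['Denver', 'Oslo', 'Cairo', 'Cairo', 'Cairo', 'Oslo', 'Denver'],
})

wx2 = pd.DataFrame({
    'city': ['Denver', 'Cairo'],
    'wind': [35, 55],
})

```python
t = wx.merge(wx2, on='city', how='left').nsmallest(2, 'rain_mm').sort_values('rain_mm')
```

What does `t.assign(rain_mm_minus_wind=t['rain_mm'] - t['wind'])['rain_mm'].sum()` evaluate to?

merge on 'city' (how='left') → 7 rows:
   days month  rain_mm    city  wind
0    11   Aug      222  Denver  35.0
1     8   Apr      191    Oslo   NaN
2    29   Mar       86   Cairo  55.0
3    18   Jul       28   Cairo  55.0
4    31   Apr      249   Cairo  55.0
5     8   Jul      107    Oslo   NaN
6     4   Dec       28  Denver  35.0
take 2 rows with smallest rain_mm:
   days month  rain_mm    city  wind
3    18   Jul       28   Cairo  55.0
6     4   Dec       28  Denver  35.0
sort by rain_mm:
   days month  rain_mm    city  wind
3    18   Jul       28   Cairo  55.0
6     4   Dec       28  Denver  35.0
add column rain_mm_minus_wind = t['rain_mm'] - t['wind']:
   days month  rain_mm    city  wind  rain_mm_minus_wind
3    18   Jul       28   Cairo  55.0               -27.0
6     4   Dec       28  Denver  35.0                -7.0
Finally, sum of column 'rain_mm' = 56.

56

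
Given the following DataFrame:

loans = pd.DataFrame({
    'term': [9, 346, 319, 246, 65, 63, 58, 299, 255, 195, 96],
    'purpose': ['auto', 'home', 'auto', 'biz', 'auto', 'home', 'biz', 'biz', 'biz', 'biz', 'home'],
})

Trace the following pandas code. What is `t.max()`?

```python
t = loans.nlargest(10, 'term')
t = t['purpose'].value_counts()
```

take 10 rows with largest term:
    term purpose
1    346    home
2    319    auto
7    299     biz
8    255     biz
3    246     biz
9    195     biz
10    96    home
4     65    auto
5     63    home
6     58     biz
value_counts of purpose:
purpose
biz     5
home    3
auto    2
Name: count, dtype: int64

5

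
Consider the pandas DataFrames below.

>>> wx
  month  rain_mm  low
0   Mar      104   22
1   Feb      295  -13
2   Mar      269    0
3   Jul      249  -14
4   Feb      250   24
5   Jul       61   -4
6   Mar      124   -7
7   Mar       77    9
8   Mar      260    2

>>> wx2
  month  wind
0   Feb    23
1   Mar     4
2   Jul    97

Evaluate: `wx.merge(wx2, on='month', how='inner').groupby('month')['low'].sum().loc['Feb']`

merge on 'month' (how='inner') → 9 rows:
  month  rain_mm  low  wind
0   Mar      104   22     4
1   Feb      295  -13    23
2   Mar      269    0     4
3   Jul      249  -14    97
4   Feb      250   24    23
5   Jul       61   -4    97
6   Mar      124   -7     4
7   Mar       77    9     4
8   Mar      260    2     4
group by month, sum of low:
month
Feb    11
Jul   -18
Mar    26
Name: low, dtype: int64
Taking the value at index 'Feb' gives 11.

11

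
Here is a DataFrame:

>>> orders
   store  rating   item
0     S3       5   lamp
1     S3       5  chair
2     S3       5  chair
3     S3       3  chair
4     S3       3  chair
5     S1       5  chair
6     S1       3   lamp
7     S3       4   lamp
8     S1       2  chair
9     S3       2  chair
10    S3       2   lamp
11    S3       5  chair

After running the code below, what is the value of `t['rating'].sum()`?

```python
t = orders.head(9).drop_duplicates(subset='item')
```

take first 9 rows:
  store  rating   item
0    S3       5   lamp
1    S3       5  chair
2    S3       5  chair
3    S3       3  chair
4    S3       3  chair
5    S1       5  chair
6    S1       3   lamp
7    S3       4   lamp
8    S1       2  chair
drop duplicate item (keep=first):
  store  rating   item
0    S3       5   lamp
1    S3       5  chair
Finally, sum of column 'rating' = 10.

10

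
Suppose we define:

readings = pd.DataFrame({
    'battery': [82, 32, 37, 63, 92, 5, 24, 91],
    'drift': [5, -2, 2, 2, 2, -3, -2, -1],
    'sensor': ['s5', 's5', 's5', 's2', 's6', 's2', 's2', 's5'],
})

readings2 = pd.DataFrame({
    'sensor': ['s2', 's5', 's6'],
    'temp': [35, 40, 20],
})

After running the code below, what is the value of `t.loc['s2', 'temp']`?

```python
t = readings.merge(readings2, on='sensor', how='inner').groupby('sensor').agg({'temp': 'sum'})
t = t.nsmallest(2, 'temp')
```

merge on 'sensor' (how='inner') → 8 rows:
   battery  drift sensor  temp
0       82      5     s5    40
1       32     -2     s5    40
2       37      2     s5    40
3       63      2     s2    35
4       92      2     s6    20
5        5     -3     s2    35
6       24     -2     s2    35
7       91     -1     s5    40
group by sensor, sum of temp:
        temp
sensor      
s2       105
s5       160
s6        20
take 2 rows with smallest temp:
        temp
sensor      
s6        20
s2       105

105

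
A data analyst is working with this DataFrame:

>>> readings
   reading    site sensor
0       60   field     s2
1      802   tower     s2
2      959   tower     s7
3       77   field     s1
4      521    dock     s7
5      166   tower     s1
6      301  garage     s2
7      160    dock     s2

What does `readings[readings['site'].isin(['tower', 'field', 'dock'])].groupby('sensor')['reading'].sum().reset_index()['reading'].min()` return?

243

filter rows where site in ['tower', 'field', 'dock']:
   reading   site sensor
0       60  field     s2
1      802  tower     s2
2      959  tower     s7
3       77  field     s1
4      521   dock     s7
5      166  tower     s1
7      160   dock     s2
group by sensor, sum of reading:
sensor
s1     243
s2    1022
s7    1480
Name: reading, dtype: int64
reset_index():
  sensor  reading
0     s1      243
1     s2     1022
2     s7     1480
Reading off the min of column 'reading', we get 243.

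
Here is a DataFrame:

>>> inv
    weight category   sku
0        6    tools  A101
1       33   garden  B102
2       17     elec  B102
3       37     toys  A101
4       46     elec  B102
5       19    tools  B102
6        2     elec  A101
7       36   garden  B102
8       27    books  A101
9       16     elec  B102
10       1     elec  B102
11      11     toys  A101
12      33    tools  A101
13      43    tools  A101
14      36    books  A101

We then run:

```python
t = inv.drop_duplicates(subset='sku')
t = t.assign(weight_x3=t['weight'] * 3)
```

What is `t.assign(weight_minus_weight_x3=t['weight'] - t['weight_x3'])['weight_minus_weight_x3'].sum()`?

drop duplicate sku (keep=first):
   weight category   sku
0       6    tools  A101
1      33   garden  B102
add column weight_x3 = t['weight'] * 3:
   weight category   sku  weight_x3
0       6    tools  A101         18
1      33   garden  B102         99
add column weight_minus_weight_x3 = t['weight'] - t['weight_x3']:
   weight category   sku  weight_x3  weight_minus_weight_x3
0       6    tools  A101         18                     -12
1      33   garden  B102         99                     -66
Finally, sum of column 'weight_minus_weight_x3' = -78.

-78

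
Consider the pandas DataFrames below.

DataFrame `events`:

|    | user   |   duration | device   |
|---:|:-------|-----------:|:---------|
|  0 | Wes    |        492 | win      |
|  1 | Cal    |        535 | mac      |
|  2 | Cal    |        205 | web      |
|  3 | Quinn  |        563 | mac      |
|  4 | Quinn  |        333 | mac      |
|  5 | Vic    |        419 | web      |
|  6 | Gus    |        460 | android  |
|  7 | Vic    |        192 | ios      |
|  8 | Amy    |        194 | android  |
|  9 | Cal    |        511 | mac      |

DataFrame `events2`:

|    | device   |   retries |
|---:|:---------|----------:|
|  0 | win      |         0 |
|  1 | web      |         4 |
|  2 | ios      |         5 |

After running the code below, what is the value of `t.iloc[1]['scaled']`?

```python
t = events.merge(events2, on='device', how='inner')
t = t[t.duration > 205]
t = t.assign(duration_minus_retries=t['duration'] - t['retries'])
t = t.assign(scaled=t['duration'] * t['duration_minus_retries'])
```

merge on 'device' (how='inner') → 4 rows:
  user  duration device  retries
0  Wes       492    win        0
1  Cal       205    web        4
2  Vic       419    web        4
3  Vic       192    ios        5
filter rows where duration > 205:
  user  duration device  retries
0  Wes       492    win        0
2  Vic       419    web        4
add column duration_minus_retries = t['duration'] - t['retries']:
  user  duration device  retries  duration_minus_retries
0  Wes       492    win        0                     492
2  Vic       419    web        4                     415
add column scaled = t['duration'] * t['duration_minus_retries']:
  user  duration device  retries  duration_minus_retries  scaled
0  Wes       492    win        0                     492  242064
2  Vic       419    web        4                     415  173885

173885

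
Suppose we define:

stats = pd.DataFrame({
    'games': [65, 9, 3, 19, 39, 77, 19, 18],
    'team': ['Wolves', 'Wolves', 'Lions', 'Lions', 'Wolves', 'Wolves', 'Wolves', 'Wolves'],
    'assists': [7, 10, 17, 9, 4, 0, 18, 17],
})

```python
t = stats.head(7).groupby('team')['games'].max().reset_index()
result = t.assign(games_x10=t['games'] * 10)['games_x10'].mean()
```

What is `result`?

take first 7 rows:
   games    team  assists
0     65  Wolves        7
1      9  Wolves       10
2      3   Lions       17
3     19   Lions        9
4     39  Wolves        4
5     77  Wolves        0
6     19  Wolves       18
group by team, max of games:
team
Lions     19
Wolves    77
Name: games, dtype: int64
reset_index():
     team  games
0   Lions     19
1  Wolves     77
add column games_x10 = t['games'] * 10:
     team  games  games_x10
0   Lions     19        190
1  Wolves     77        770
mean of column 'games_x10' → 480.0

480.0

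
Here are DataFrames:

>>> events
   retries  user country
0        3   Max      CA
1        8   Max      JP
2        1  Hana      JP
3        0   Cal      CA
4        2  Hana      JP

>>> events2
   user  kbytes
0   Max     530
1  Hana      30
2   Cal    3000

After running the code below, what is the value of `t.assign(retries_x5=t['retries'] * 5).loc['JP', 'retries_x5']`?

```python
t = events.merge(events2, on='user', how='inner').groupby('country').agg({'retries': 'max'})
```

40

merge on 'user' (how='inner') → 5 rows:
   retries  user country  kbytes
0        3   Max      CA     530
1        8   Max      JP     530
2        1  Hana      JP      30
3        0   Cal      CA    3000
4        2  Hana      JP      30
group by country, max of retries:
         retries
country         
CA             3
JP             8
add column retries_x5 = t['retries'] * 5:
         retries  retries_x5
country                     
CA             3          15
JP             8          40
The value at row 'JP', column 'retries_x5' is 40.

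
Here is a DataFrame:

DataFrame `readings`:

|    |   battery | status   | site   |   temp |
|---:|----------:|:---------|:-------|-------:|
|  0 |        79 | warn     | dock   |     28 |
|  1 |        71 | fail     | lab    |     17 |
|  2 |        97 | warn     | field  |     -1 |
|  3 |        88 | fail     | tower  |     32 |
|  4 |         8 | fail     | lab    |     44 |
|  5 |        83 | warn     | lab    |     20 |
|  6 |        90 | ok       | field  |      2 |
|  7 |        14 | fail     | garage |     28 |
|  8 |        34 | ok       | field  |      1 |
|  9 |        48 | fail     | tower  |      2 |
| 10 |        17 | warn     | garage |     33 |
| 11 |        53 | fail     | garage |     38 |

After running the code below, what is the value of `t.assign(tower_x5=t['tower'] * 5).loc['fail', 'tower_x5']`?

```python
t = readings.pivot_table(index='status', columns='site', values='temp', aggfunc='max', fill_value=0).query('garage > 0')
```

pivot: rows=status, cols=site, max(temp):
site    dock  field  garage  lab  tower
status                                 
fail       0      0      38   44     32
ok         0      2       0    0      0
warn      28     -1      33   20      0
filter rows where garage > 0:
site    dock  field  garage  lab  tower
status                                 
fail       0      0      38   44     32
warn      28     -1      33   20      0
add column tower_x5 = t['tower'] * 5:
site    dock  field  garage  lab  tower  tower_x5
status                                           
fail       0      0      38   44     32       160
warn      28     -1      33   20      0         0
Finally, value at row 'fail', column 'tower_x5' = 160.

160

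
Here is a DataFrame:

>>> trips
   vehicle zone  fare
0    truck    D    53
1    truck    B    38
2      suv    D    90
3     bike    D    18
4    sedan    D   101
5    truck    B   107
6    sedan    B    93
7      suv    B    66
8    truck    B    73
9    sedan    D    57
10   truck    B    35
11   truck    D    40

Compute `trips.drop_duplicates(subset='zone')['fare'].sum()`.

91

drop duplicate zone (keep=first):
  vehicle zone  fare
0   truck    D    53
1   truck    B    38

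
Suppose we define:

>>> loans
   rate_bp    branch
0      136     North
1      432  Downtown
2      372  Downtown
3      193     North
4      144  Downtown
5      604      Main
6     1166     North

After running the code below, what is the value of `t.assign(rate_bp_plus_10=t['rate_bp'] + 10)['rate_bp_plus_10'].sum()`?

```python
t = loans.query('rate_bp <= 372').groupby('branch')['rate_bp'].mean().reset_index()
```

442.5

filter rows where rate_bp <= 372:
   rate_bp    branch
0      136     North
2      372  Downtown
3      193     North
4      144  Downtown
group by branch, mean of rate_bp:
branch
Downtown    258.0
North       164.5
Name: rate_bp, dtype: float64
reset_index():
     branch  rate_bp
0  Downtown    258.0
1     North    164.5
add column rate_bp_plus_10 = t['rate_bp'] + 10:
     branch  rate_bp  rate_bp_plus_10
0  Downtown    258.0            268.0
1     North    164.5            174.5
The sum of column 'rate_bp_plus_10' is 442.5.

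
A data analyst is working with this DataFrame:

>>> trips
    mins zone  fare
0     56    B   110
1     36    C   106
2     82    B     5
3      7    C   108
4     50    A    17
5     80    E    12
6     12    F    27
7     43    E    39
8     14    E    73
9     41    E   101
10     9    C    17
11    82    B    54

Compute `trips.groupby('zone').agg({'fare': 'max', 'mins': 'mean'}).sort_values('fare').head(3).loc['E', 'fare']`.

group by zone: max(fare), mean(mins):
      fare       mins
zone                 
A       17  50.000000
B      110  73.333333
C      108  17.333333
E      101  44.500000
F       27  12.000000
sort by fare:
      fare       mins
zone                 
A       17  50.000000
F       27  12.000000
E      101  44.500000
C      108  17.333333
B      110  73.333333
take first 3 rows:
      fare  mins
zone            
A       17  50.0
F       27  12.0
E      101  44.5
Hence 101.

101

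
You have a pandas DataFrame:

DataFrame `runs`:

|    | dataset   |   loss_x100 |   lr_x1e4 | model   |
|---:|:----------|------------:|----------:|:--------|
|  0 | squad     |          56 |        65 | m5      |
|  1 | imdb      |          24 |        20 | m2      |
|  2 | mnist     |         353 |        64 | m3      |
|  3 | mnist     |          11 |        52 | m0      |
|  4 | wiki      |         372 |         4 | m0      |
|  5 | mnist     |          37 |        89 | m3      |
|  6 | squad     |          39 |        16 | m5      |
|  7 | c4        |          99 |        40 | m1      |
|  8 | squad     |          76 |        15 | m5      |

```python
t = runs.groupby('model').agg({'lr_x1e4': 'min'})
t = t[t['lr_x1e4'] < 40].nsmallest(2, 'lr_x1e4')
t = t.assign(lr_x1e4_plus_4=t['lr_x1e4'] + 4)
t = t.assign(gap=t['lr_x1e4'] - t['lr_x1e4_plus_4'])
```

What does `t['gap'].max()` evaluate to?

group by model, min of lr_x1e4:
       lr_x1e4
model         
m0           4
m1          40
m2          20
m3          64
m5          15
filter rows where lr_x1e4 < 40:
       lr_x1e4
model         
m0           4
m2          20
m5          15
take 2 rows with smallest lr_x1e4:
       lr_x1e4
model         
m0           4
m5          15
add column lr_x1e4_plus_4 = t['lr_x1e4'] + 4:
       lr_x1e4  lr_x1e4_plus_4
model                         
m0           4               8
m5          15              19
add column gap = t['lr_x1e4'] - t['lr_x1e4_plus_4']:
       lr_x1e4  lr_x1e4_plus_4  gap
model                              
m0           4               8   -4
m5          15              19   -4
Finally, max of column 'gap' = -4.

-4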